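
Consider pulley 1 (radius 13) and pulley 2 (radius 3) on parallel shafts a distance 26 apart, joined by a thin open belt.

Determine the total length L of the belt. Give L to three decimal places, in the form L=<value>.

L=106.161

open belt: β = asin((r2−r1)/C) = asin(-10/26) = -22.6199°
wrap1 = π − 2β = 225.2397°
wrap2 = π + 2β = 134.7603°
tangent length = C·cosβ = 24.0000
L = r1·wrap1 + r2·wrap2 + 2·C·cosβ = 13·3.9312 + 3·2.3520 + 2·24.0000 = 106.1613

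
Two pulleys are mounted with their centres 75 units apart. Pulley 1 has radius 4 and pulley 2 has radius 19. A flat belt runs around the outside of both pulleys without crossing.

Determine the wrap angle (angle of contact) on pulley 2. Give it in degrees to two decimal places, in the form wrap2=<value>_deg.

open belt: β = asin((r2−r1)/C) = asin(15/75) = 11.5370°
wrap1 = π − 2β = 156.9261°
wrap2 = π + 2β = 203.0739°

wrap2=203.07_deg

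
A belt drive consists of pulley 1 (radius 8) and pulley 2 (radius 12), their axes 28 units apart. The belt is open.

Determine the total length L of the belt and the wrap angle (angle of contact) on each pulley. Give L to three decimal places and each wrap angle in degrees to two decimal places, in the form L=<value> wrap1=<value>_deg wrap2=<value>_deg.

open belt: β = asin((r2−r1)/C) = asin(4/28) = 8.2132°
wrap1 = π − 2β = 163.5736°
wrap2 = π + 2β = 196.4264°
tangent length = C·cosβ = 27.7128
L = r1·wrap1 + r2·wrap2 + 2·C·cosβ = 8·2.8549 + 12·3.4283 + 2·27.7128 = 119.4043

L=119.404 wrap1=163.57_deg wrap2=196.43_deg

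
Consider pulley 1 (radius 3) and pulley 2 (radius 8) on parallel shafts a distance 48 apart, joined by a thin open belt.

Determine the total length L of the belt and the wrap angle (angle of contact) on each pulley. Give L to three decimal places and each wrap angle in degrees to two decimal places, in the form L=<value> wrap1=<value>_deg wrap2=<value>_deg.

L=131.079 wrap1=168.04_deg wrap2=191.96_deg

open belt: β = asin((r2−r1)/C) = asin(5/48) = 5.9792°
wrap1 = π − 2β = 168.0417°
wrap2 = π + 2β = 191.9583°
tangent length = C·cosβ = 47.7389
L = r1·wrap1 + r2·wrap2 + 2·C·cosβ = 3·2.9329 + 8·3.3503 + 2·47.7389 = 131.0788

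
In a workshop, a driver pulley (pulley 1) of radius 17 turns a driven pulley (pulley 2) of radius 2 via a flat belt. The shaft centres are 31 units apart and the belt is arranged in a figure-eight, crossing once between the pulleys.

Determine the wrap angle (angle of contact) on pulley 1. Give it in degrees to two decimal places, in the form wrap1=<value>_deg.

wrap1=255.60_deg

crossed belt: β = asin((r1+r2)/C) = asin(19/31) = 37.7997°
wrap1 = wrap2 = π + 2β = 255.5994°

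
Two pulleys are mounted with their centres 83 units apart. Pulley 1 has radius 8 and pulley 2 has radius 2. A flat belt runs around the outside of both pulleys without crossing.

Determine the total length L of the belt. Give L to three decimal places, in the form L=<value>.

L=197.850

open belt: β = asin((r2−r1)/C) = asin(-6/83) = -4.1455°
wrap1 = π − 2β = 188.2910°
wrap2 = π + 2β = 171.7090°
tangent length = C·cosβ = 82.7828
L = r1·wrap1 + r2·wrap2 + 2·C·cosβ = 8·3.2863 + 2·2.9969 + 2·82.7828 = 197.8499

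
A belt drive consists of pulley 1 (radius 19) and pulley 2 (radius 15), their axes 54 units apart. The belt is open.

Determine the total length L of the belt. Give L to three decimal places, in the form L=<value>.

open belt: β = asin((r2−r1)/C) = asin(-4/54) = -4.2480°
wrap1 = π − 2β = 188.4960°
wrap2 = π + 2β = 171.5040°
tangent length = C·cosβ = 53.8516
L = r1·wrap1 + r2·wrap2 + 2·C·cosβ = 19·3.2899 + 15·2.9933 + 2·53.8516 = 215.1106

L=215.111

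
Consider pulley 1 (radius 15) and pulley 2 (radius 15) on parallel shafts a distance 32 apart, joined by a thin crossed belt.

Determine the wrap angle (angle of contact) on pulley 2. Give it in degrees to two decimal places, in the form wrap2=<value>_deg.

wrap2=319.27_deg

crossed belt: β = asin((r1+r2)/C) = asin(30/32) = 69.6359°
wrap1 = wrap2 = π + 2β = 319.2717°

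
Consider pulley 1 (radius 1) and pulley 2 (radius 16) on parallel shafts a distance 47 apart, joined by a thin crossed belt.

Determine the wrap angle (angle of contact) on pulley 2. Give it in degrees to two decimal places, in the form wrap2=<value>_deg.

crossed belt: β = asin((r1+r2)/C) = asin(17/47) = 21.2048°
wrap1 = wrap2 = π + 2β = 222.4095°

wrap2=222.41_deg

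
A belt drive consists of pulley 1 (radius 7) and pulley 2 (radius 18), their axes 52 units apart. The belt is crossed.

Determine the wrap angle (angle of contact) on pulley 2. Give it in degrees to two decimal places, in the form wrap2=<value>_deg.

wrap2=237.47_deg

crossed belt: β = asin((r1+r2)/C) = asin(25/52) = 28.7357°
wrap1 = wrap2 = π + 2β = 237.4713°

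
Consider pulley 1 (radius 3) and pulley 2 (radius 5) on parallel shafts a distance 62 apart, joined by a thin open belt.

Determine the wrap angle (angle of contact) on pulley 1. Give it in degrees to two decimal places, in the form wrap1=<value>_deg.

open belt: β = asin((r2−r1)/C) = asin(2/62) = 1.8486°
wrap1 = π − 2β = 176.3029°
wrap2 = π + 2β = 183.6971°

wrap1=176.30_deg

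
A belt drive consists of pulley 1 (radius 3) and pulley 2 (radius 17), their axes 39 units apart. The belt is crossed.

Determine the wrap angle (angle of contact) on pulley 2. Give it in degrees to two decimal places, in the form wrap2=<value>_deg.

wrap2=241.70_deg

crossed belt: β = asin((r1+r2)/C) = asin(20/39) = 30.8519°
wrap1 = wrap2 = π + 2β = 241.7038°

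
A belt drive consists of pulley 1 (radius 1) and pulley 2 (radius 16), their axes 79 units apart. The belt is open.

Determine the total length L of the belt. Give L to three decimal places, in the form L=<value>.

open belt: β = asin((r2−r1)/C) = asin(15/79) = 10.9454°
wrap1 = π − 2β = 158.1092°
wrap2 = π + 2β = 201.8908°
tangent length = C·cosβ = 77.5629
L = r1·wrap1 + r2·wrap2 + 2·C·cosβ = 1·2.7595 + 16·3.5237 + 2·77.5629 = 214.2638

L=214.264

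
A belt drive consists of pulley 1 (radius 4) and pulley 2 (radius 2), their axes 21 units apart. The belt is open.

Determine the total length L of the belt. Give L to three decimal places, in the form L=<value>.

open belt: β = asin((r2−r1)/C) = asin(-2/21) = -5.4650°
wrap1 = π − 2β = 190.9300°
wrap2 = π + 2β = 169.0700°
tangent length = C·cosβ = 20.9045
L = r1·wrap1 + r2·wrap2 + 2·C·cosβ = 4·3.3324 + 2·2.9508 + 2·20.9045 = 61.0402

L=61.040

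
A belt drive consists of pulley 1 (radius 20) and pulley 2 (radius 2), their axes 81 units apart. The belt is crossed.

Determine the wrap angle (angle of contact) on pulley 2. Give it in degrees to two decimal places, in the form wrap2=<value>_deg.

wrap2=211.52_deg

crossed belt: β = asin((r1+r2)/C) = asin(22/81) = 15.7598°
wrap1 = wrap2 = π + 2β = 211.5196°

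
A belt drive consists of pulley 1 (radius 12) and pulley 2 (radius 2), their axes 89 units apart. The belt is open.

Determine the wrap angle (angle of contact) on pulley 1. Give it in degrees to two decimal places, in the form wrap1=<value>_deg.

wrap1=192.90_deg

open belt: β = asin((r2−r1)/C) = asin(-10/89) = -6.4514°
wrap1 = π − 2β = 192.9027°
wrap2 = π + 2β = 167.0973°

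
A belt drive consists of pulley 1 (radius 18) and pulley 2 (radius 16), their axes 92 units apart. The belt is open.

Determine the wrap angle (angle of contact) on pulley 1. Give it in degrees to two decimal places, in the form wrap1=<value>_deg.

open belt: β = asin((r2−r1)/C) = asin(-2/92) = -1.2457°
wrap1 = π − 2β = 182.4913°
wrap2 = π + 2β = 177.5087°

wrap1=182.49_deg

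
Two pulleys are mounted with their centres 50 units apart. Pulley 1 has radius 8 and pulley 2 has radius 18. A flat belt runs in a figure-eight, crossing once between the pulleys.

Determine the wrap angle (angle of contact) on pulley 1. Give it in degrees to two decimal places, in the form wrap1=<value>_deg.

crossed belt: β = asin((r1+r2)/C) = asin(26/50) = 31.3323°
wrap1 = wrap2 = π + 2β = 242.6645°

wrap1=242.66_deg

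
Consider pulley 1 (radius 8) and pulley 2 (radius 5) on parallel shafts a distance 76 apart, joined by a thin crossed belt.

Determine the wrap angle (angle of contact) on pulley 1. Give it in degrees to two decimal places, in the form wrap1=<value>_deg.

crossed belt: β = asin((r1+r2)/C) = asin(13/76) = 9.8490°
wrap1 = wrap2 = π + 2β = 199.6981°

wrap1=199.70_deg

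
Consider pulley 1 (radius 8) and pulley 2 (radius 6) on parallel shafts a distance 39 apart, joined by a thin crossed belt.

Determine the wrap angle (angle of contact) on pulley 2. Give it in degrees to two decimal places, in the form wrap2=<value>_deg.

crossed belt: β = asin((r1+r2)/C) = asin(14/39) = 21.0372°
wrap1 = wrap2 = π + 2β = 222.0744°

wrap2=222.07_deg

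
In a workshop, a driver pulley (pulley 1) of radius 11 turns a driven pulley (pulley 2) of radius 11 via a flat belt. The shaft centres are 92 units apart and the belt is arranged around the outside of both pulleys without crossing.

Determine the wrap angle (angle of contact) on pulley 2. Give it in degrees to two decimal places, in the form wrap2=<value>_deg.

wrap2=180.00_deg

open belt: β = asin((r2−r1)/C) = asin(0/92) = 0.0000°
wrap1 = π − 2β = 180.0000°
wrap2 = π + 2β = 180.0000°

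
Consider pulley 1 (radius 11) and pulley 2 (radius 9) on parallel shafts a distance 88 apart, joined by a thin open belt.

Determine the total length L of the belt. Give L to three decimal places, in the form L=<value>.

L=238.877

open belt: β = asin((r2−r1)/C) = asin(-2/88) = -1.3023°
wrap1 = π − 2β = 182.6046°
wrap2 = π + 2β = 177.3954°
tangent length = C·cosβ = 87.9773
L = r1·wrap1 + r2·wrap2 + 2·C·cosβ = 11·3.1871 + 9·3.0961 + 2·87.9773 = 238.8773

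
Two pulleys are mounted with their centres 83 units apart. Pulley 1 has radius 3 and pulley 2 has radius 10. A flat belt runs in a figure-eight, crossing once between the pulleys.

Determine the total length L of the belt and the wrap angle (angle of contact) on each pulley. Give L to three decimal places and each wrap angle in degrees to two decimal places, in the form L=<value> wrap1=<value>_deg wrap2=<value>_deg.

crossed belt: β = asin((r1+r2)/C) = asin(13/83) = 9.0111°
wrap1 = wrap2 = π + 2β = 198.0223°
tangent length = C·cosβ = 81.9756
L = (r1+r2)·wrap + 2·C·cosβ = 13·3.4561 + 2·81.9756 = 208.8810

L=208.881 wrap1=198.02_deg wrap2=198.02_deg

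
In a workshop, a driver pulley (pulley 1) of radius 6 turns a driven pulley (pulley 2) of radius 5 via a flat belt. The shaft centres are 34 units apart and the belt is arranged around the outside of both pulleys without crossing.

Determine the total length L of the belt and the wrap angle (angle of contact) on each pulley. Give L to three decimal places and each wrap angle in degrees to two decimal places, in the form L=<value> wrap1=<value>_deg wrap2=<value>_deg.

open belt: β = asin((r2−r1)/C) = asin(-1/34) = -1.6854°
wrap1 = π − 2β = 183.3708°
wrap2 = π + 2β = 176.6292°
tangent length = C·cosβ = 33.9853
L = r1·wrap1 + r2·wrap2 + 2·C·cosβ = 6·3.2004 + 5·3.0828 + 2·33.9853 = 102.5869

L=102.587 wrap1=183.37_deg wrap2=176.63_deg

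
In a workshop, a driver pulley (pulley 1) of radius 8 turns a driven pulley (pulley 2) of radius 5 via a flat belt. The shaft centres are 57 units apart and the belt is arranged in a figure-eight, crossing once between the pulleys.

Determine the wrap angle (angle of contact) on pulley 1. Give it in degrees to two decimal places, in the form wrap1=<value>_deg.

crossed belt: β = asin((r1+r2)/C) = asin(13/57) = 13.1835°
wrap1 = wrap2 = π + 2β = 206.3670°

wrap1=206.37_deg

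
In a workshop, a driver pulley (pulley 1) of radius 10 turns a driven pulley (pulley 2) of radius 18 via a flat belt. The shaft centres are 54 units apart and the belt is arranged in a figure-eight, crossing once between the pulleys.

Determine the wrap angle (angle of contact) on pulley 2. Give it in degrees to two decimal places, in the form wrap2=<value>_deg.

wrap2=242.47_deg

crossed belt: β = asin((r1+r2)/C) = asin(28/54) = 31.2329°
wrap1 = wrap2 = π + 2β = 242.4659°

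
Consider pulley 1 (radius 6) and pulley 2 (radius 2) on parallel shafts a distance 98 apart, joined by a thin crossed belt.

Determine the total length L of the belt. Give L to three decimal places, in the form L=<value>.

crossed belt: β = asin((r1+r2)/C) = asin(8/98) = 4.6824°
wrap1 = wrap2 = π + 2β = 189.3648°
tangent length = C·cosβ = 97.6729
L = (r1+r2)·wrap + 2·C·cosβ = 8·3.3050 + 2·97.6729 = 221.7862

L=221.786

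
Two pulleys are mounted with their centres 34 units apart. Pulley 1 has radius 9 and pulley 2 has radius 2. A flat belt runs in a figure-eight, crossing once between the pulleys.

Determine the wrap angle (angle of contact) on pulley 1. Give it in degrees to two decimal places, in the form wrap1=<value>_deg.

crossed belt: β = asin((r1+r2)/C) = asin(11/34) = 18.8765°
wrap1 = wrap2 = π + 2β = 217.7530°

wrap1=217.75_deg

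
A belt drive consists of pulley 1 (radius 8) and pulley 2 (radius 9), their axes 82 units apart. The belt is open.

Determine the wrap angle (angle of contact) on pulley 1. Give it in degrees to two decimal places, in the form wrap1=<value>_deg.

wrap1=178.60_deg

open belt: β = asin((r2−r1)/C) = asin(1/82) = 0.6987°
wrap1 = π − 2β = 178.6025°
wrap2 = π + 2β = 181.3975°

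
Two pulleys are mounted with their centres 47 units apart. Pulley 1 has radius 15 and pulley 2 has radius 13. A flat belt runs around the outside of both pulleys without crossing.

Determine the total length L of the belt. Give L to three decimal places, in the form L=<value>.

open belt: β = asin((r2−r1)/C) = asin(-2/47) = -2.4389°
wrap1 = π − 2β = 184.8777°
wrap2 = π + 2β = 175.1223°
tangent length = C·cosβ = 46.9574
L = r1·wrap1 + r2·wrap2 + 2·C·cosβ = 15·3.2267 + 13·3.0565 + 2·46.9574 = 182.0497

L=182.050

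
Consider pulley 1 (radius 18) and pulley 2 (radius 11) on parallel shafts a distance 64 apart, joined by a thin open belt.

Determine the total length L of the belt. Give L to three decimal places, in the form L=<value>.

open belt: β = asin((r2−r1)/C) = asin(-7/64) = -6.2793°
wrap1 = π − 2β = 192.5586°
wrap2 = π + 2β = 167.4414°
tangent length = C·cosβ = 63.6160
L = r1·wrap1 + r2·wrap2 + 2·C·cosβ = 18·3.3608 + 11·2.9224 + 2·63.6160 = 219.8726

L=219.873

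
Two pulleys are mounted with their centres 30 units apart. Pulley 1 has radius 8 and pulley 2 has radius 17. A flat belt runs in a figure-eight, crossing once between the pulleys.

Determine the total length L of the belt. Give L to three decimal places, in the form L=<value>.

L=160.962

crossed belt: β = asin((r1+r2)/C) = asin(25/30) = 56.4427°
wrap1 = wrap2 = π + 2β = 292.8854°
tangent length = C·cosβ = 16.5831
L = (r1+r2)·wrap + 2·C·cosβ = 25·5.1118 + 2·16.5831 = 160.9616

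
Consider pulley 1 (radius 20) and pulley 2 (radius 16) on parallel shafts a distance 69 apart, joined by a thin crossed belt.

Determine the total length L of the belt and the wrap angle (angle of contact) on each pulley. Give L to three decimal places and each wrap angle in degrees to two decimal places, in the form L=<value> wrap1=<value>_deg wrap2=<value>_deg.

L=270.346 wrap1=242.90_deg wrap2=242.90_deg

crossed belt: β = asin((r1+r2)/C) = asin(36/69) = 31.4490°
wrap1 = wrap2 = π + 2β = 242.8980°
tangent length = C·cosβ = 58.8643
L = (r1+r2)·wrap + 2·C·cosβ = 36·4.2394 + 2·58.8643 = 270.3458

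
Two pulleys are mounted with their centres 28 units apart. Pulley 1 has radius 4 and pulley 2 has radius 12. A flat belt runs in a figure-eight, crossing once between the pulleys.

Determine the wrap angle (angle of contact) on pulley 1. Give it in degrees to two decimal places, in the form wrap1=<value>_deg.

wrap1=249.70_deg

crossed belt: β = asin((r1+r2)/C) = asin(16/28) = 34.8499°
wrap1 = wrap2 = π + 2β = 249.6998°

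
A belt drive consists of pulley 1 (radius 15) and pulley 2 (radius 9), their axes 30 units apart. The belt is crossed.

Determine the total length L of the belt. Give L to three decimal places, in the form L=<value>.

crossed belt: β = asin((r1+r2)/C) = asin(24/30) = 53.1301°
wrap1 = wrap2 = π + 2β = 286.2602°
tangent length = C·cosβ = 18.0000
L = (r1+r2)·wrap + 2·C·cosβ = 24·4.9962 + 2·18.0000 = 155.9084

L=155.908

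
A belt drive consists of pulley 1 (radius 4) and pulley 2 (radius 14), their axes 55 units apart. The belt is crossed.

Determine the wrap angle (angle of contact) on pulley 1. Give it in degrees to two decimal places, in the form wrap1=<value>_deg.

crossed belt: β = asin((r1+r2)/C) = asin(18/55) = 19.1033°
wrap1 = wrap2 = π + 2β = 218.2066°

wrap1=218.21_deg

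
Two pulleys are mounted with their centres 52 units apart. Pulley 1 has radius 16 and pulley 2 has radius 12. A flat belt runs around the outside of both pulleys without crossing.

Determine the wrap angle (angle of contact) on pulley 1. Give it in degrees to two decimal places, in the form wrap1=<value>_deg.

open belt: β = asin((r2−r1)/C) = asin(-4/52) = -4.4117°
wrap1 = π − 2β = 188.8235°
wrap2 = π + 2β = 171.1765°

wrap1=188.82_deg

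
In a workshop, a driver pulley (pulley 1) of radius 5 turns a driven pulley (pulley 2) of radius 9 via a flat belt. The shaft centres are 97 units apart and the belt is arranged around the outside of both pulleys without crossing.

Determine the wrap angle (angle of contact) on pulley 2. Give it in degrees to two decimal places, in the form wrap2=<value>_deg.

wrap2=184.73_deg

open belt: β = asin((r2−r1)/C) = asin(4/97) = 2.3634°
wrap1 = π − 2β = 175.2732°
wrap2 = π + 2β = 184.7268°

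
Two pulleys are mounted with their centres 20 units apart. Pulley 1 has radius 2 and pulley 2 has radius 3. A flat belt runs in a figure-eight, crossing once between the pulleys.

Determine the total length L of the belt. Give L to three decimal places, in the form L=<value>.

L=56.965

crossed belt: β = asin((r1+r2)/C) = asin(5/20) = 14.4775°
wrap1 = wrap2 = π + 2β = 208.9550°
tangent length = C·cosβ = 19.3649
L = (r1+r2)·wrap + 2·C·cosβ = 5·3.6470 + 2·19.3649 = 56.9646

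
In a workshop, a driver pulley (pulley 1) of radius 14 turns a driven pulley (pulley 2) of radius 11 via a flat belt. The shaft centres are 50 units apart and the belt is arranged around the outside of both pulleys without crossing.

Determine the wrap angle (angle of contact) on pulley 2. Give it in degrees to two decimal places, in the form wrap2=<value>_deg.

wrap2=173.12_deg

open belt: β = asin((r2−r1)/C) = asin(-3/50) = -3.4398°
wrap1 = π − 2β = 186.8796°
wrap2 = π + 2β = 173.1204°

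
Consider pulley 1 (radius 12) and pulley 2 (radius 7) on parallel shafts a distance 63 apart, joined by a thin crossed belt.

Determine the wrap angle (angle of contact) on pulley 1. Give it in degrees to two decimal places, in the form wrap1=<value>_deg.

wrap1=215.11_deg

crossed belt: β = asin((r1+r2)/C) = asin(19/63) = 17.5530°
wrap1 = wrap2 = π + 2β = 215.1059°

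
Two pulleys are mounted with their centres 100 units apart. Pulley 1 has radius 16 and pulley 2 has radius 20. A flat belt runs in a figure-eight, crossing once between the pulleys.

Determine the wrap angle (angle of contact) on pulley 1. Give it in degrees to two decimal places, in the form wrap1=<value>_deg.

wrap1=222.20_deg

crossed belt: β = asin((r1+r2)/C) = asin(36/100) = 21.1002°
wrap1 = wrap2 = π + 2β = 222.2004°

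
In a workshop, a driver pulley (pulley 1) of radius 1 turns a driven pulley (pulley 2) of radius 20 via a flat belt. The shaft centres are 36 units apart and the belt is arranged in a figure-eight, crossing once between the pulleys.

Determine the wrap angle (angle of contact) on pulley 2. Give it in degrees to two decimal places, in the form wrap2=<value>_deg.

wrap2=251.37_deg

crossed belt: β = asin((r1+r2)/C) = asin(21/36) = 35.6853°
wrap1 = wrap2 = π + 2β = 251.3707°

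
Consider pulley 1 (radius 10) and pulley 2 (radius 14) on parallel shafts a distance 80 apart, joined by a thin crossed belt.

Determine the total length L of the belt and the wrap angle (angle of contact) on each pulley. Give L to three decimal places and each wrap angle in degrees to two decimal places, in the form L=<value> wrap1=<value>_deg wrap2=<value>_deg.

L=242.654 wrap1=214.92_deg wrap2=214.92_deg

crossed belt: β = asin((r1+r2)/C) = asin(24/80) = 17.4576°
wrap1 = wrap2 = π + 2β = 214.9152°
tangent length = C·cosβ = 76.3151
L = (r1+r2)·wrap + 2·C·cosβ = 24·3.7510 + 2·76.3151 = 242.6537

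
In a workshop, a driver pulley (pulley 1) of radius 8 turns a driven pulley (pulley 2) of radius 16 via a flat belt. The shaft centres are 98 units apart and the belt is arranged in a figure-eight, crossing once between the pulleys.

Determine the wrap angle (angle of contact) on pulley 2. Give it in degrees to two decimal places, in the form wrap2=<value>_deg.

crossed belt: β = asin((r1+r2)/C) = asin(24/98) = 14.1758°
wrap1 = wrap2 = π + 2β = 208.3516°

wrap2=208.35_deg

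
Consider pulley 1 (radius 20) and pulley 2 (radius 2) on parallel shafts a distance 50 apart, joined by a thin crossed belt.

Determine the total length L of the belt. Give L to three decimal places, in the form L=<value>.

crossed belt: β = asin((r1+r2)/C) = asin(22/50) = 26.1039°
wrap1 = wrap2 = π + 2β = 232.2078°
tangent length = C·cosβ = 44.8999
L = (r1+r2)·wrap + 2·C·cosβ = 22·4.0528 + 2·44.8999 = 178.9612

L=178.961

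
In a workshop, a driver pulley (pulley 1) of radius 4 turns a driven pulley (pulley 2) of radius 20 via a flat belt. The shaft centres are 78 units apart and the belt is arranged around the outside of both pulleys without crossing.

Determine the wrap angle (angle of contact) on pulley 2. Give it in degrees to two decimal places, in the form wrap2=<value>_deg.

wrap2=203.67_deg

open belt: β = asin((r2−r1)/C) = asin(16/78) = 11.8370°
wrap1 = π − 2β = 156.3260°
wrap2 = π + 2β = 203.6740°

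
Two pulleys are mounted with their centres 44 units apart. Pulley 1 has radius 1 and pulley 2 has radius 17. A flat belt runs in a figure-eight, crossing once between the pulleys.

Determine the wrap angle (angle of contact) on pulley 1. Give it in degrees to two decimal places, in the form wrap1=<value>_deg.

crossed belt: β = asin((r1+r2)/C) = asin(18/44) = 24.1477°
wrap1 = wrap2 = π + 2β = 228.2955°

wrap1=228.30_deg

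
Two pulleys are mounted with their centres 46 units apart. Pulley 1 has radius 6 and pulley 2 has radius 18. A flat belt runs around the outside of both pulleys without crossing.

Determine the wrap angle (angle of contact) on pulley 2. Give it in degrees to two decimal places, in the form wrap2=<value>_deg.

open belt: β = asin((r2−r1)/C) = asin(12/46) = 15.1217°
wrap1 = π − 2β = 149.7567°
wrap2 = π + 2β = 210.2433°

wrap2=210.24_deg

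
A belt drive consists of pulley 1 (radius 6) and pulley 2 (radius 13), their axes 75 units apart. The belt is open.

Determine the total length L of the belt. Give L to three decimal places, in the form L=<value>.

open belt: β = asin((r2−r1)/C) = asin(7/75) = 5.3554°
wrap1 = π − 2β = 169.2892°
wrap2 = π + 2β = 190.7108°
tangent length = C·cosβ = 74.6726
L = r1·wrap1 + r2·wrap2 + 2·C·cosβ = 6·2.9547 + 13·3.3285 + 2·74.6726 = 210.3441

L=210.344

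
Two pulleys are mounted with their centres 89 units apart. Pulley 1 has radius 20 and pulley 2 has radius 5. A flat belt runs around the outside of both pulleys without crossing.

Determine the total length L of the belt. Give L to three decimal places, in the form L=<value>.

open belt: β = asin((r2−r1)/C) = asin(-15/89) = -9.7029°
wrap1 = π − 2β = 199.4058°
wrap2 = π + 2β = 160.5942°
tangent length = C·cosβ = 87.7268
L = r1·wrap1 + r2·wrap2 + 2·C·cosβ = 20·3.4803 + 5·2.8029 + 2·87.7268 = 259.0739

L=259.074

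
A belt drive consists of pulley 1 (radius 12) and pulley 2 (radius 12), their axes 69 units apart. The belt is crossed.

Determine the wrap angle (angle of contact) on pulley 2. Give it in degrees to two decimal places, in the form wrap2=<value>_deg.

crossed belt: β = asin((r1+r2)/C) = asin(24/69) = 20.3544°
wrap1 = wrap2 = π + 2β = 220.7088°

wrap2=220.71_deg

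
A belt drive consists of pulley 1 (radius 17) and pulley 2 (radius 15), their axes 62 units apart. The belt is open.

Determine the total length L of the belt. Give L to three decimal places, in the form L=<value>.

L=224.595

open belt: β = asin((r2−r1)/C) = asin(-2/62) = -1.8486°
wrap1 = π − 2β = 183.6971°
wrap2 = π + 2β = 176.3029°
tangent length = C·cosβ = 61.9677
L = r1·wrap1 + r2·wrap2 + 2·C·cosβ = 17·3.2061 + 15·3.0771 + 2·61.9677 = 224.5955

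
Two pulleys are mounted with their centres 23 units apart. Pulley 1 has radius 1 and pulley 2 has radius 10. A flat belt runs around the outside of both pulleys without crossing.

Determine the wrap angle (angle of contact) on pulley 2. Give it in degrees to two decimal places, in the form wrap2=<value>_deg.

open belt: β = asin((r2−r1)/C) = asin(9/23) = 23.0357°
wrap1 = π − 2β = 133.9286°
wrap2 = π + 2β = 226.0714°

wrap2=226.07_deg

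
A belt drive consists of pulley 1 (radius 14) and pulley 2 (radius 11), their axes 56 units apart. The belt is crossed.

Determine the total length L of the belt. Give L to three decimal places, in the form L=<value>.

L=201.898

crossed belt: β = asin((r1+r2)/C) = asin(25/56) = 26.5148°
wrap1 = wrap2 = π + 2β = 233.0295°
tangent length = C·cosβ = 50.1099
L = (r1+r2)·wrap + 2·C·cosβ = 25·4.0671 + 2·50.1099 = 201.8981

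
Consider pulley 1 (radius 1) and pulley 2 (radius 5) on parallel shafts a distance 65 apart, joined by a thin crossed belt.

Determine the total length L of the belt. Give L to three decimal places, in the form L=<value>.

L=149.404

crossed belt: β = asin((r1+r2)/C) = asin(6/65) = 5.2964°
wrap1 = wrap2 = π + 2β = 190.5928°
tangent length = C·cosβ = 64.7225
L = (r1+r2)·wrap + 2·C·cosβ = 6·3.3265 + 2·64.7225 = 149.4038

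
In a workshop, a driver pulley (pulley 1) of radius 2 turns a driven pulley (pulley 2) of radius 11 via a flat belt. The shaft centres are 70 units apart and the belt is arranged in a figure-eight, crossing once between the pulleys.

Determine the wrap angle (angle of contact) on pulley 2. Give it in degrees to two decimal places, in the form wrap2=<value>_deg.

wrap2=201.41_deg

crossed belt: β = asin((r1+r2)/C) = asin(13/70) = 10.7028°
wrap1 = wrap2 = π + 2β = 201.4056°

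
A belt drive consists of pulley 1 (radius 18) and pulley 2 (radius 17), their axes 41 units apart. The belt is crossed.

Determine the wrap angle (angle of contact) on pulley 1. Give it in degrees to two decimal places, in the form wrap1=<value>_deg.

crossed belt: β = asin((r1+r2)/C) = asin(35/41) = 58.6119°
wrap1 = wrap2 = π + 2β = 297.2237°

wrap1=297.22_deg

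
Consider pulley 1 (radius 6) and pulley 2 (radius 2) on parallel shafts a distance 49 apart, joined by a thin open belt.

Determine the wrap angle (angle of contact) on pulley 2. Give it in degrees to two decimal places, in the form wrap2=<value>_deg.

wrap2=170.64_deg

open belt: β = asin((r2−r1)/C) = asin(-4/49) = -4.6824°
wrap1 = π − 2β = 189.3648°
wrap2 = π + 2β = 170.6352°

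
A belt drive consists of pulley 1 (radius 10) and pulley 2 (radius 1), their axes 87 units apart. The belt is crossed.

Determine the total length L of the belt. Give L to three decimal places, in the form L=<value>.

crossed belt: β = asin((r1+r2)/C) = asin(11/87) = 7.2637°
wrap1 = wrap2 = π + 2β = 194.5275°
tangent length = C·cosβ = 86.3018
L = (r1+r2)·wrap + 2·C·cosβ = 11·3.3951 + 2·86.3018 = 209.9502

L=209.950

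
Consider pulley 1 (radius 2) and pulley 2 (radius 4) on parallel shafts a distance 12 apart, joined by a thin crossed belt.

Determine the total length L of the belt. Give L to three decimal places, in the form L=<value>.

crossed belt: β = asin((r1+r2)/C) = asin(6/12) = 30.0000°
wrap1 = wrap2 = π + 2β = 240.0000°
tangent length = C·cosβ = 10.3923
L = (r1+r2)·wrap + 2·C·cosβ = 6·4.1888 + 2·10.3923 = 45.9174

L=45.917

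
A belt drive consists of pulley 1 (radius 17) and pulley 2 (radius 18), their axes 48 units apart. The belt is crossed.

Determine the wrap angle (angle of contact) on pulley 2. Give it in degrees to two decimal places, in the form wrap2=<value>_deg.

wrap2=273.63_deg

crossed belt: β = asin((r1+r2)/C) = asin(35/48) = 46.8166°
wrap1 = wrap2 = π + 2β = 273.6332°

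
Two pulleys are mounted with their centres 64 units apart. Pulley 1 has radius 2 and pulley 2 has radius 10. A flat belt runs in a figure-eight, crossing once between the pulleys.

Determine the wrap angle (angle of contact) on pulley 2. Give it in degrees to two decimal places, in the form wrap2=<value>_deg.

crossed belt: β = asin((r1+r2)/C) = asin(12/64) = 10.8069°
wrap1 = wrap2 = π + 2β = 201.6138°

wrap2=201.61_deg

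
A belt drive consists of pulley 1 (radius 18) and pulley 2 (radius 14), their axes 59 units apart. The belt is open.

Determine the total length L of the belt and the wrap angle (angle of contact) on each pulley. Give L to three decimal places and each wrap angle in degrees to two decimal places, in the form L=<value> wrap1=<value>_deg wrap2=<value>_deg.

L=218.802 wrap1=187.77_deg wrap2=172.23_deg

open belt: β = asin((r2−r1)/C) = asin(-4/59) = -3.8874°
wrap1 = π − 2β = 187.7749°
wrap2 = π + 2β = 172.2251°
tangent length = C·cosβ = 58.8643
L = r1·wrap1 + r2·wrap2 + 2·C·cosβ = 18·3.2773 + 14·3.0059 + 2·58.8643 = 218.8023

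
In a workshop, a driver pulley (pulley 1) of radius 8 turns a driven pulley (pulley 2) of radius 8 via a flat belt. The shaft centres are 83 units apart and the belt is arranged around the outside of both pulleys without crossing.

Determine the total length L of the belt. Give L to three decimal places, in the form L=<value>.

L=216.265

open belt: β = asin((r2−r1)/C) = asin(0/83) = 0.0000°
wrap1 = π − 2β = 180.0000°
wrap2 = π + 2β = 180.0000°
tangent length = C·cosβ = 83.0000
L = r1·wrap1 + r2·wrap2 + 2·C·cosβ = 8·3.1416 + 8·3.1416 + 2·83.0000 = 216.2655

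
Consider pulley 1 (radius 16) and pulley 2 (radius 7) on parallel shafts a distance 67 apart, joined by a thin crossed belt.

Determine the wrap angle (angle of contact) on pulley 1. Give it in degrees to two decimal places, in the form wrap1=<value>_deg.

crossed belt: β = asin((r1+r2)/C) = asin(23/67) = 20.0771°
wrap1 = wrap2 = π + 2β = 220.1541°

wrap1=220.15_deg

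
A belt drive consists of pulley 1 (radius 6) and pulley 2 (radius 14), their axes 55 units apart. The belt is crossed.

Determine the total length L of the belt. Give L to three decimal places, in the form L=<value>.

L=180.188

crossed belt: β = asin((r1+r2)/C) = asin(20/55) = 21.3237°
wrap1 = wrap2 = π + 2β = 222.6474°
tangent length = C·cosβ = 51.2348
L = (r1+r2)·wrap + 2·C·cosβ = 20·3.8859 + 2·51.2348 = 180.1881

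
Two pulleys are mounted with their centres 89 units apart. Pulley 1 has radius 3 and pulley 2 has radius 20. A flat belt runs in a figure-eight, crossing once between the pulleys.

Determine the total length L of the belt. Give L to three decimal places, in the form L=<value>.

L=256.234

crossed belt: β = asin((r1+r2)/C) = asin(23/89) = 14.9767°
wrap1 = wrap2 = π + 2β = 209.9535°
tangent length = C·cosβ = 85.9767
L = (r1+r2)·wrap + 2·C·cosβ = 23·3.6644 + 2·85.9767 = 256.2342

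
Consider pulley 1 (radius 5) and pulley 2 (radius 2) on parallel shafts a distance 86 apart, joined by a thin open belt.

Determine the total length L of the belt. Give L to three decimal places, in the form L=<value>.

L=194.096

open belt: β = asin((r2−r1)/C) = asin(-3/86) = -1.9991°
wrap1 = π − 2β = 183.9982°
wrap2 = π + 2β = 176.0018°
tangent length = C·cosβ = 85.9477
L = r1·wrap1 + r2·wrap2 + 2·C·cosβ = 5·3.2114 + 2·3.0718 + 2·85.9477 = 194.0958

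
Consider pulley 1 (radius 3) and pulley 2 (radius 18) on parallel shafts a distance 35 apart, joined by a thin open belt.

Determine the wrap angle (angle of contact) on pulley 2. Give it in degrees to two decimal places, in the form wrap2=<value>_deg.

wrap2=230.75_deg

open belt: β = asin((r2−r1)/C) = asin(15/35) = 25.3769°
wrap1 = π − 2β = 129.2461°
wrap2 = π + 2β = 230.7539°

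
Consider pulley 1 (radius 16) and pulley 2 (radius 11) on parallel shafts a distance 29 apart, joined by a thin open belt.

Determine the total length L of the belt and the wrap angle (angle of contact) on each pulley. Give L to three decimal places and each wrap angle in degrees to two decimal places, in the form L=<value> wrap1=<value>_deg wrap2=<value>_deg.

L=143.687 wrap1=199.86_deg wrap2=160.14_deg

open belt: β = asin((r2−r1)/C) = asin(-5/29) = -9.9282°
wrap1 = π − 2β = 199.8564°
wrap2 = π + 2β = 160.1436°
tangent length = C·cosβ = 28.5657
L = r1·wrap1 + r2·wrap2 + 2·C·cosβ = 16·3.4882 + 11·2.7950 + 2·28.5657 = 143.6872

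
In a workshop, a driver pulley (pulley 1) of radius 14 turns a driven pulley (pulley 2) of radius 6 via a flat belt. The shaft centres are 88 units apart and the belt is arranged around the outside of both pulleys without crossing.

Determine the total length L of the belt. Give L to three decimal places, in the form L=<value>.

L=239.560

open belt: β = asin((r2−r1)/C) = asin(-8/88) = -5.2159°
wrap1 = π − 2β = 190.4318°
wrap2 = π + 2β = 169.5682°
tangent length = C·cosβ = 87.6356
L = r1·wrap1 + r2·wrap2 + 2·C·cosβ = 14·3.3237 + 6·2.9595 + 2·87.6356 = 239.5596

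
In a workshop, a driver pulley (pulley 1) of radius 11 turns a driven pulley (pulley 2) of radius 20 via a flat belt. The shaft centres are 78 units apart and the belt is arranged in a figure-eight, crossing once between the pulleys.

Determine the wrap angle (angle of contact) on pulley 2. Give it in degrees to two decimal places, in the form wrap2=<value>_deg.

wrap2=226.84_deg

crossed belt: β = asin((r1+r2)/C) = asin(31/78) = 23.4180°
wrap1 = wrap2 = π + 2β = 226.8360°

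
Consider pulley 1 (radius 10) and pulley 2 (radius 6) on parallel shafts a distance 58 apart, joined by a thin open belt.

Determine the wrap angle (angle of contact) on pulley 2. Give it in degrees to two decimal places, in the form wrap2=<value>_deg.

open belt: β = asin((r2−r1)/C) = asin(-4/58) = -3.9546°
wrap1 = π − 2β = 187.9091°
wrap2 = π + 2β = 172.0909°

wrap2=172.09_deg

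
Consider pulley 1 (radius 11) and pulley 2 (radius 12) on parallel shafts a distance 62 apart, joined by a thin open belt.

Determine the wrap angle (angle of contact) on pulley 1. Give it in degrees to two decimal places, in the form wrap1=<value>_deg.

wrap1=178.15_deg

open belt: β = asin((r2−r1)/C) = asin(1/62) = 0.9242°
wrap1 = π − 2β = 178.1517°
wrap2 = π + 2β = 181.8483°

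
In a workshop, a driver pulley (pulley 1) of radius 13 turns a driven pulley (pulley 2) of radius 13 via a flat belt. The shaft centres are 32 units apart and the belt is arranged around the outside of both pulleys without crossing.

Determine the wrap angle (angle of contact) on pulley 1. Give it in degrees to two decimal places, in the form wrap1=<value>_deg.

wrap1=180.00_deg

open belt: β = asin((r2−r1)/C) = asin(0/32) = 0.0000°
wrap1 = π − 2β = 180.0000°
wrap2 = π + 2β = 180.0000°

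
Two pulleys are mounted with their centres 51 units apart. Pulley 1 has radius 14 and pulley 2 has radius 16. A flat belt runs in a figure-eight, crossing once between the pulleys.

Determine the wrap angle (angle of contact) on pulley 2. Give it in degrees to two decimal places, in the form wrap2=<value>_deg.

crossed belt: β = asin((r1+r2)/C) = asin(30/51) = 36.0319°
wrap1 = wrap2 = π + 2β = 252.0638°

wrap2=252.06_deg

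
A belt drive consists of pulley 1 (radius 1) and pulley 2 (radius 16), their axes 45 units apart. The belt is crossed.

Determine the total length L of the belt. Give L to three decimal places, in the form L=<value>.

L=149.909

crossed belt: β = asin((r1+r2)/C) = asin(17/45) = 22.1961°
wrap1 = wrap2 = π + 2β = 224.3922°
tangent length = C·cosβ = 41.6653
L = (r1+r2)·wrap + 2·C·cosβ = 17·3.9164 + 2·41.6653 = 149.9092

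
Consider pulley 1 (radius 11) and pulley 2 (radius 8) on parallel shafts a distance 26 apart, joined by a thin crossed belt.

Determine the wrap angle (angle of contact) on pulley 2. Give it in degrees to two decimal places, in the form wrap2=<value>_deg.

wrap2=273.90_deg

crossed belt: β = asin((r1+r2)/C) = asin(19/26) = 46.9509°
wrap1 = wrap2 = π + 2β = 273.9018°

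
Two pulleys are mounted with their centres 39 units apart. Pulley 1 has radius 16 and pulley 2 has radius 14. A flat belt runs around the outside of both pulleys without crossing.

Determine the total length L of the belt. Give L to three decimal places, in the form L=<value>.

L=172.350

open belt: β = asin((r2−r1)/C) = asin(-2/39) = -2.9395°
wrap1 = π − 2β = 185.8791°
wrap2 = π + 2β = 174.1209°
tangent length = C·cosβ = 38.9487
L = r1·wrap1 + r2·wrap2 + 2·C·cosβ = 16·3.2442 + 14·3.0390 + 2·38.9487 = 172.3504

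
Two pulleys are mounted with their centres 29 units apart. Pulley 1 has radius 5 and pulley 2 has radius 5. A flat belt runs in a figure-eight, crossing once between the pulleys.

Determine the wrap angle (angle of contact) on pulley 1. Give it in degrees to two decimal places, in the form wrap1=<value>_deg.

wrap1=220.34_deg

crossed belt: β = asin((r1+r2)/C) = asin(10/29) = 20.1713°
wrap1 = wrap2 = π + 2β = 220.3425°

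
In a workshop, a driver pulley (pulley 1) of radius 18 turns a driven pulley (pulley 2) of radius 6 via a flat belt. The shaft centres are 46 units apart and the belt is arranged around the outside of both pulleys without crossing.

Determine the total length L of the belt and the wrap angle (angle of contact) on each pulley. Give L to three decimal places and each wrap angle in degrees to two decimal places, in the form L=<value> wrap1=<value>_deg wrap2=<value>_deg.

L=170.547 wrap1=210.24_deg wrap2=149.76_deg

open belt: β = asin((r2−r1)/C) = asin(-12/46) = -15.1217°
wrap1 = π − 2β = 210.2433°
wrap2 = π + 2β = 149.7567°
tangent length = C·cosβ = 44.4072
L = r1·wrap1 + r2·wrap2 + 2·C·cosβ = 18·3.6694 + 6·2.6137 + 2·44.4072 = 170.5468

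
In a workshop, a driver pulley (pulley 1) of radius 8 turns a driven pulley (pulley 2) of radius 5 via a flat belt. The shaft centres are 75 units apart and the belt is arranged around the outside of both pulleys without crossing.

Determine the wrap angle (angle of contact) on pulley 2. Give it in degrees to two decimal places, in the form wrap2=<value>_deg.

wrap2=175.42_deg

open belt: β = asin((r2−r1)/C) = asin(-3/75) = -2.2924°
wrap1 = π − 2β = 184.5849°
wrap2 = π + 2β = 175.4151°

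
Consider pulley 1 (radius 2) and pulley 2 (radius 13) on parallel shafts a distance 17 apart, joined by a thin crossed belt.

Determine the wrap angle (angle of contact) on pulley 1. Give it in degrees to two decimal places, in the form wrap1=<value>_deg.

crossed belt: β = asin((r1+r2)/C) = asin(15/17) = 61.9275°
wrap1 = wrap2 = π + 2β = 303.8550°

wrap1=303.86_deg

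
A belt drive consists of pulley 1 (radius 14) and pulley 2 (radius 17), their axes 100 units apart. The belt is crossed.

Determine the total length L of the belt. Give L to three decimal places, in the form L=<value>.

crossed belt: β = asin((r1+r2)/C) = asin(31/100) = 18.0592°
wrap1 = wrap2 = π + 2β = 216.1185°
tangent length = C·cosβ = 95.0737
L = (r1+r2)·wrap + 2·C·cosβ = 31·3.7720 + 2·95.0737 = 307.0787

L=307.079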